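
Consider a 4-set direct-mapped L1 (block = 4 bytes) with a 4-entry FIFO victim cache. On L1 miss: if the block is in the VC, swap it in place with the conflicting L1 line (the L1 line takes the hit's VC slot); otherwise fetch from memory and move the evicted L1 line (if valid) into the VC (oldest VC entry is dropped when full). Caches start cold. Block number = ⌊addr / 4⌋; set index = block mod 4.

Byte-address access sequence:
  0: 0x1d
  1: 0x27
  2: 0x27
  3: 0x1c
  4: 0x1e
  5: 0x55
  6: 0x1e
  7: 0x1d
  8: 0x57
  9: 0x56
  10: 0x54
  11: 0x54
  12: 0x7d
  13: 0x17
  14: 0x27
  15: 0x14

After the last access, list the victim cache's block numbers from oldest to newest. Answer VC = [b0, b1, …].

VC = [9, 7, 21]

#0 0x1d→b7/s3 MISS; vc=[]
#1 0x27→b9/s1 MISS; vc=[]
#2 0x27→b9/s1 L1-HIT; vc=[]
#3 0x1c→b7/s3 L1-HIT; vc=[]
#4 0x1e→b7/s3 L1-HIT; vc=[]
#5 0x55→b21/s1 MISS; vc=[9]
#6 0x1e→b7/s3 L1-HIT; vc=[9]
#7 0x1d→b7/s3 L1-HIT; vc=[9]
#8 0x57→b21/s1 L1-HIT; vc=[9]
#9 0x56→b21/s1 L1-HIT; vc=[9]
#10 0x54→b21/s1 L1-HIT; vc=[9]
#11 0x54→b21/s1 L1-HIT; vc=[9]
#12 0x7d→b31/s3 MISS; vc=[9,7]
#13 0x17→b5/s1 MISS; vc=[9,7,21]
#14 0x27→b9/s1 VC-HIT; vc=[5,7,21]
#15 0x14→b5/s1 VC-HIT; vc=[9,7,21]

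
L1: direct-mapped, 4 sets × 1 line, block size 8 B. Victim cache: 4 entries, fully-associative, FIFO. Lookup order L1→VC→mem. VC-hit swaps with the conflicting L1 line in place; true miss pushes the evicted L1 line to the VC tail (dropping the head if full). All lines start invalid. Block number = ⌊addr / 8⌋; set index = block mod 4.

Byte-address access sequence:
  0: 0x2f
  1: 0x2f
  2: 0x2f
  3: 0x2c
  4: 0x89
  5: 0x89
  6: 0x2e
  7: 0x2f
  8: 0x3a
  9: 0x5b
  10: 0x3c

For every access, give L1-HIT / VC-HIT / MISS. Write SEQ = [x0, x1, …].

  [0] addr=0x2f blk=5 s=1: MISS | VC []
  [1] addr=0x2f blk=5 s=1: L1-HIT | VC []
  [2] addr=0x2f blk=5 s=1: L1-HIT | VC []
  [3] addr=0x2c blk=5 s=1: L1-HIT | VC []
  [4] addr=0x89 blk=17 s=1: MISS | VC [5]
  [5] addr=0x89 blk=17 s=1: L1-HIT | VC [5]
  [6] addr=0x2e blk=5 s=1: VC-HIT | VC [17]
  [7] addr=0x2f blk=5 s=1: L1-HIT | VC [17]
  [8] addr=0x3a blk=7 s=3: MISS | VC [17]
  [9] addr=0x5b blk=11 s=3: MISS | VC [17, 7]
  [10] addr=0x3c blk=7 s=3: VC-HIT | VC [17, 11]

SEQ = [MISS, L1-HIT, L1-HIT, L1-HIT, MISS, L1-HIT, VC-HIT, L1-HIT, MISS, MISS, VC-HIT]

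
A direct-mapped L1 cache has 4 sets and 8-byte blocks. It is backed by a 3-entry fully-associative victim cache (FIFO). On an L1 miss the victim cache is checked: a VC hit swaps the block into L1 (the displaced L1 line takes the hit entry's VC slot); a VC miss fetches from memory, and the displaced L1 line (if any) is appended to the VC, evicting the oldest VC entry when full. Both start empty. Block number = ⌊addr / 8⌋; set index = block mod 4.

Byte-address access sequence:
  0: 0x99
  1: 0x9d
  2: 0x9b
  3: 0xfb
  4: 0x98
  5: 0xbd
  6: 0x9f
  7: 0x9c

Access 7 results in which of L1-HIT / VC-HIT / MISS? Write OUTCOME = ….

OUTCOME = L1-HIT

0: 0x99 (blk 19, set 3) → MISS  vc=[]
1: 0x9d (blk 19, set 3) → L1-HIT  vc=[]
2: 0x9b (blk 19, set 3) → L1-HIT  vc=[]
3: 0xfb (blk 31, set 3) → MISS  vc=[19]
4: 0x98 (blk 19, set 3) → VC-HIT  vc=[31]
5: 0xbd (blk 23, set 3) → MISS  vc=[31, 19]
6: 0x9f (blk 19, set 3) → VC-HIT  vc=[31, 23]
7: 0x9c (blk 19, set 3) → L1-HIT  vc=[31, 23]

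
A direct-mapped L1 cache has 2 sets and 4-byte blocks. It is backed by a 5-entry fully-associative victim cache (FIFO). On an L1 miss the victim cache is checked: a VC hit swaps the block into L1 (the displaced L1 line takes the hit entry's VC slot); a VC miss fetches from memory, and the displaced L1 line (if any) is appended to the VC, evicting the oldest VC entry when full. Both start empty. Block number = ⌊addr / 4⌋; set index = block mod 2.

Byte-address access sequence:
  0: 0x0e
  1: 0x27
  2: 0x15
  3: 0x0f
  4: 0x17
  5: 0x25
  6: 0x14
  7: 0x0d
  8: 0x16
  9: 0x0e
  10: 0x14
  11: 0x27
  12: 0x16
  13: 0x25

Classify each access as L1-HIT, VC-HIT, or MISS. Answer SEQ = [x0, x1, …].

0: 0xe (blk 3, set 1) → MISS  vc=[]
1: 0x27 (blk 9, set 1) → MISS  vc=[3]
2: 0x15 (blk 5, set 1) → MISS  vc=[3, 9]
3: 0xf (blk 3, set 1) → VC-HIT  vc=[5, 9]
4: 0x17 (blk 5, set 1) → VC-HIT  vc=[3, 9]
5: 0x25 (blk 9, set 1) → VC-HIT  vc=[3, 5]
6: 0x14 (blk 5, set 1) → VC-HIT  vc=[3, 9]
7: 0xd (blk 3, set 1) → VC-HIT  vc=[5, 9]
8: 0x16 (blk 5, set 1) → VC-HIT  vc=[3, 9]
9: 0xe (blk 3, set 1) → VC-HIT  vc=[5, 9]
10: 0x14 (blk 5, set 1) → VC-HIT  vc=[3, 9]
11: 0x27 (blk 9, set 1) → VC-HIT  vc=[3, 5]
12: 0x16 (blk 5, set 1) → VC-HIT  vc=[3, 9]
13: 0x25 (blk 9, set 1) → VC-HIT  vc=[3, 5]

SEQ = [MISS, MISS, MISS, VC-HIT, VC-HIT, VC-HIT, VC-HIT, VC-HIT, VC-HIT, VC-HIT, VC-HIT, VC-HIT, VC-HIT, VC-HIT]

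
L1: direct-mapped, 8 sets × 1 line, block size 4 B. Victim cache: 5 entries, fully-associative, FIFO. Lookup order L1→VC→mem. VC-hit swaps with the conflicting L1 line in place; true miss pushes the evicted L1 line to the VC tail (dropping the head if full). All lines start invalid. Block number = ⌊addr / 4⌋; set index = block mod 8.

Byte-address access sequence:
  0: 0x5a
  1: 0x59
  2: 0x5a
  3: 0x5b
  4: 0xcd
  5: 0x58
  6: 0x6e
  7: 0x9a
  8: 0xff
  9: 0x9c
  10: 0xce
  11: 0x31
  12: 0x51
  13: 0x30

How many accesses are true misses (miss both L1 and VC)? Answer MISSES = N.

0: 0x5a (blk 22, set 6) → MISS  vc=[]
1: 0x59 (blk 22, set 6) → L1-HIT  vc=[]
2: 0x5a (blk 22, set 6) → L1-HIT  vc=[]
3: 0x5b (blk 22, set 6) → L1-HIT  vc=[]
4: 0xcd (blk 51, set 3) → MISS  vc=[]
5: 0x58 (blk 22, set 6) → L1-HIT  vc=[]
6: 0x6e (blk 27, set 3) → MISS  vc=[51]
7: 0x9a (blk 38, set 6) → MISS  vc=[51, 22]
8: 0xff (blk 63, set 7) → MISS  vc=[51, 22]
9: 0x9c (blk 39, set 7) → MISS  vc=[51, 22, 63]
10: 0xce (blk 51, set 3) → VC-HIT  vc=[27, 22, 63]
11: 0x31 (blk 12, set 4) → MISS  vc=[27, 22, 63]
12: 0x51 (blk 20, set 4) → MISS  vc=[27, 22, 63, 12]
13: 0x30 (blk 12, set 4) → VC-HIT  vc=[27, 22, 63, 20]

MISSES = 8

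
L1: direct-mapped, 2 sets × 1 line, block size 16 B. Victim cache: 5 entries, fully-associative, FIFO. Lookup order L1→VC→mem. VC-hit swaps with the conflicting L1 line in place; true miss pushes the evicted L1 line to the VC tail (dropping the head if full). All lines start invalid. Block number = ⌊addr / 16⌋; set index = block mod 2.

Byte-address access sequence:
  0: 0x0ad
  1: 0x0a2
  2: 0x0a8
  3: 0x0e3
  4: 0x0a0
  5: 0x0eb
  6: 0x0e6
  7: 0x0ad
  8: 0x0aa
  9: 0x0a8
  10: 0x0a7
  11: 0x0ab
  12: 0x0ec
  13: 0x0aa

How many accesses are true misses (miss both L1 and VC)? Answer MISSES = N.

  [0] addr=0xad blk=10 s=0: MISS | VC []
  [1] addr=0xa2 blk=10 s=0: L1-HIT | VC []
  [2] addr=0xa8 blk=10 s=0: L1-HIT | VC []
  [3] addr=0xe3 blk=14 s=0: MISS | VC [10]
  [4] addr=0xa0 blk=10 s=0: VC-HIT | VC [14]
  [5] addr=0xeb blk=14 s=0: VC-HIT | VC [10]
  [6] addr=0xe6 blk=14 s=0: L1-HIT | VC [10]
  [7] addr=0xad blk=10 s=0: VC-HIT | VC [14]
  [8] addr=0xaa blk=10 s=0: L1-HIT | VC [14]
  [9] addr=0xa8 blk=10 s=0: L1-HIT | VC [14]
  [10] addr=0xa7 blk=10 s=0: L1-HIT | VC [14]
  [11] addr=0xab blk=10 s=0: L1-HIT | VC [14]
  [12] addr=0xec blk=14 s=0: VC-HIT | VC [10]
  [13] addr=0xaa blk=10 s=0: VC-HIT | VC [14]

MISSES = 2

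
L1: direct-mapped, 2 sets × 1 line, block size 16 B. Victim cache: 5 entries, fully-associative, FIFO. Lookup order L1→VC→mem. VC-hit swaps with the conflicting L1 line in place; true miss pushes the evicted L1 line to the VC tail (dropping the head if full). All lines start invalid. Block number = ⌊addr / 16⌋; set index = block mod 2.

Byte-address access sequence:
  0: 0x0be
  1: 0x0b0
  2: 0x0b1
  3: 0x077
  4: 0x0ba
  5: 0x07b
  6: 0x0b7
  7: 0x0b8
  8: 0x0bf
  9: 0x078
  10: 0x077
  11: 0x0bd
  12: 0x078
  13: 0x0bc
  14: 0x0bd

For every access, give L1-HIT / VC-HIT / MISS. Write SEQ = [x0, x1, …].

#0 0xbe→b11/s1 MISS; vc=[]
#1 0xb0→b11/s1 L1-HIT; vc=[]
#2 0xb1→b11/s1 L1-HIT; vc=[]
#3 0x77→b7/s1 MISS; vc=[11]
#4 0xba→b11/s1 VC-HIT; vc=[7]
#5 0x7b→b7/s1 VC-HIT; vc=[11]
#6 0xb7→b11/s1 VC-HIT; vc=[7]
#7 0xb8→b11/s1 L1-HIT; vc=[7]
#8 0xbf→b11/s1 L1-HIT; vc=[7]
#9 0x78→b7/s1 VC-HIT; vc=[11]
#10 0x77→b7/s1 L1-HIT; vc=[11]
#11 0xbd→b11/s1 VC-HIT; vc=[7]
#12 0x78→b7/s1 VC-HIT; vc=[11]
#13 0xbc→b11/s1 VC-HIT; vc=[7]
#14 0xbd→b11/s1 L1-HIT; vc=[7]

SEQ = [MISS, L1-HIT, L1-HIT, MISS, VC-HIT, VC-HIT, VC-HIT, L1-HIT, L1-HIT, VC-HIT, L1-HIT, VC-HIT, VC-HIT, VC-HIT, L1-HIT]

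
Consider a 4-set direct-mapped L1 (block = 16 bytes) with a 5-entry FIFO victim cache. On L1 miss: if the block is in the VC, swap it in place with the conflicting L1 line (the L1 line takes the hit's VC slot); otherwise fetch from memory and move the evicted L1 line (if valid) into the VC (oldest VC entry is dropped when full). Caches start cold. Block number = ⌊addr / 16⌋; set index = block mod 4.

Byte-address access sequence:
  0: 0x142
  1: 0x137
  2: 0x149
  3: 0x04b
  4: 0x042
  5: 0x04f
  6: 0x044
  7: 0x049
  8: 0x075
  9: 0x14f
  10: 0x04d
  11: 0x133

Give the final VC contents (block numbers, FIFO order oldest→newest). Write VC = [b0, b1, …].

VC = [20, 7]

#0 0x142→b20/s0 MISS; vc=[]
#1 0x137→b19/s3 MISS; vc=[]
#2 0x149→b20/s0 L1-HIT; vc=[]
#3 0x4b→b4/s0 MISS; vc=[20]
#4 0x42→b4/s0 L1-HIT; vc=[20]
#5 0x4f→b4/s0 L1-HIT; vc=[20]
#6 0x44→b4/s0 L1-HIT; vc=[20]
#7 0x49→b4/s0 L1-HIT; vc=[20]
#8 0x75→b7/s3 MISS; vc=[20,19]
#9 0x14f→b20/s0 VC-HIT; vc=[4,19]
#10 0x4d→b4/s0 VC-HIT; vc=[20,19]
#11 0x133→b19/s3 VC-HIT; vc=[20,7]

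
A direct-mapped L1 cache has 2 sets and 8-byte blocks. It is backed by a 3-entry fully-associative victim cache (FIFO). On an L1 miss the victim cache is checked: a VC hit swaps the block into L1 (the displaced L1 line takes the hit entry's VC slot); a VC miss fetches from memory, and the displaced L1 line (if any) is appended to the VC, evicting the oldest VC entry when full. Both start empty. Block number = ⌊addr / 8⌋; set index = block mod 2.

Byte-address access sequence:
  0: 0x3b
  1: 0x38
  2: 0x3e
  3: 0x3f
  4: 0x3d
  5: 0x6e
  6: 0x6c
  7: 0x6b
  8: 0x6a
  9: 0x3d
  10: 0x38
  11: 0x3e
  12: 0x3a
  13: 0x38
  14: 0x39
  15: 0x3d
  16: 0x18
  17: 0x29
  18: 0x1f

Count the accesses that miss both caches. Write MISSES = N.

  [0] addr=0x3b blk=7 s=1: MISS | VC []
  [1] addr=0x38 blk=7 s=1: L1-HIT | VC []
  [2] addr=0x3e blk=7 s=1: L1-HIT | VC []
  [3] addr=0x3f blk=7 s=1: L1-HIT | VC []
  [4] addr=0x3d blk=7 s=1: L1-HIT | VC []
  [5] addr=0x6e blk=13 s=1: MISS | VC [7]
  [6] addr=0x6c blk=13 s=1: L1-HIT | VC [7]
  [7] addr=0x6b blk=13 s=1: L1-HIT | VC [7]
  [8] addr=0x6a blk=13 s=1: L1-HIT | VC [7]
  [9] addr=0x3d blk=7 s=1: VC-HIT | VC [13]
  [10] addr=0x38 blk=7 s=1: L1-HIT | VC [13]
  [11] addr=0x3e blk=7 s=1: L1-HIT | VC [13]
  [12] addr=0x3a blk=7 s=1: L1-HIT | VC [13]
  [13] addr=0x38 blk=7 s=1: L1-HIT | VC [13]
  [14] addr=0x39 blk=7 s=1: L1-HIT | VC [13]
  [15] addr=0x3d blk=7 s=1: L1-HIT | VC [13]
  [16] addr=0x18 blk=3 s=1: MISS | VC [13, 7]
  [17] addr=0x29 blk=5 s=1: MISS | VC [13, 7, 3]
  [18] addr=0x1f blk=3 s=1: VC-HIT | VC [13, 7, 5]

MISSES = 4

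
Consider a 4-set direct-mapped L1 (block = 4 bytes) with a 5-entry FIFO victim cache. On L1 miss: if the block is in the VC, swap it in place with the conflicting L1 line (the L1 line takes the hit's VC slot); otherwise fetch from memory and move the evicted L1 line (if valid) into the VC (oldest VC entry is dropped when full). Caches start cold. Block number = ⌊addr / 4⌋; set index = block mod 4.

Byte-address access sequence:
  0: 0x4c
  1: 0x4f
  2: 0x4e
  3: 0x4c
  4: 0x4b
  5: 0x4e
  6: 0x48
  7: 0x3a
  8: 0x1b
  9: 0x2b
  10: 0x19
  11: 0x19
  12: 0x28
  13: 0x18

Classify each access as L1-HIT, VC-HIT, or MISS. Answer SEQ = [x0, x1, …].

#0 0x4c→b19/s3 MISS; vc=[]
#1 0x4f→b19/s3 L1-HIT; vc=[]
#2 0x4e→b19/s3 L1-HIT; vc=[]
#3 0x4c→b19/s3 L1-HIT; vc=[]
#4 0x4b→b18/s2 MISS; vc=[]
#5 0x4e→b19/s3 L1-HIT; vc=[]
#6 0x48→b18/s2 L1-HIT; vc=[]
#7 0x3a→b14/s2 MISS; vc=[18]
#8 0x1b→b6/s2 MISS; vc=[18,14]
#9 0x2b→b10/s2 MISS; vc=[18,14,6]
#10 0x19→b6/s2 VC-HIT; vc=[18,14,10]
#11 0x19→b6/s2 L1-HIT; vc=[18,14,10]
#12 0x28→b10/s2 VC-HIT; vc=[18,14,6]
#13 0x18→b6/s2 VC-HIT; vc=[18,14,10]

SEQ = [MISS, L1-HIT, L1-HIT, L1-HIT, MISS, L1-HIT, L1-HIT, MISS, MISS, MISS, VC-HIT, L1-HIT, VC-HIT, VC-HIT]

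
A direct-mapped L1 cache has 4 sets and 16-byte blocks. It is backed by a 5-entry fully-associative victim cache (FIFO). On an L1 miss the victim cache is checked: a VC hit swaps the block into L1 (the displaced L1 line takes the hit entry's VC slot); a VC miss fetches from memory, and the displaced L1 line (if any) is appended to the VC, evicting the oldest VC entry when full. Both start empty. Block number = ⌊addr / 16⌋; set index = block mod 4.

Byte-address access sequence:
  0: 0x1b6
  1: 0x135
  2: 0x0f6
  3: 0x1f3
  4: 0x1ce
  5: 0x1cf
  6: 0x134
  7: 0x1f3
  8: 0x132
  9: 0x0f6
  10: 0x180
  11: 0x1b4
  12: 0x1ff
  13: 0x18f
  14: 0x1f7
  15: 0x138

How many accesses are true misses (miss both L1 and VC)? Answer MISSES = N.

  [0] addr=0x1b6 blk=27 s=3: MISS | VC []
  [1] addr=0x135 blk=19 s=3: MISS | VC [27]
  [2] addr=0xf6 blk=15 s=3: MISS | VC [27, 19]
  [3] addr=0x1f3 blk=31 s=3: MISS | VC [27, 19, 15]
  [4] addr=0x1ce blk=28 s=0: MISS | VC [27, 19, 15]
  [5] addr=0x1cf blk=28 s=0: L1-HIT | VC [27, 19, 15]
  [6] addr=0x134 blk=19 s=3: VC-HIT | VC [27, 31, 15]
  [7] addr=0x1f3 blk=31 s=3: VC-HIT | VC [27, 19, 15]
  [8] addr=0x132 blk=19 s=3: VC-HIT | VC [27, 31, 15]
  [9] addr=0xf6 blk=15 s=3: VC-HIT | VC [27, 31, 19]
  [10] addr=0x180 blk=24 s=0: MISS | VC [27, 31, 19, 28]
  [11] addr=0x1b4 blk=27 s=3: VC-HIT | VC [15, 31, 19, 28]
  [12] addr=0x1ff blk=31 s=3: VC-HIT | VC [15, 27, 19, 28]
  [13] addr=0x18f blk=24 s=0: L1-HIT | VC [15, 27, 19, 28]
  [14] addr=0x1f7 blk=31 s=3: L1-HIT | VC [15, 27, 19, 28]
  [15] addr=0x138 blk=19 s=3: VC-HIT | VC [15, 27, 31, 28]

MISSES = 6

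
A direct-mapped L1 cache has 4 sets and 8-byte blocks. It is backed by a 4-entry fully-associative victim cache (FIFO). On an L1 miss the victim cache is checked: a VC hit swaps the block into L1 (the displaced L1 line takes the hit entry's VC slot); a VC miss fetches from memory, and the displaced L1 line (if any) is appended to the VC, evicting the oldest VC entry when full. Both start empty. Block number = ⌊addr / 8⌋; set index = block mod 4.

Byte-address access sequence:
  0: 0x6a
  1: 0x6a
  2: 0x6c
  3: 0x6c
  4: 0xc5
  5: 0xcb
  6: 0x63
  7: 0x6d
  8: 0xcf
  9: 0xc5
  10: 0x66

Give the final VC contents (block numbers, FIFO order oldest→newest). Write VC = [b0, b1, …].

#0 0x6a→b13/s1 MISS; vc=[]
#1 0x6a→b13/s1 L1-HIT; vc=[]
#2 0x6c→b13/s1 L1-HIT; vc=[]
#3 0x6c→b13/s1 L1-HIT; vc=[]
#4 0xc5→b24/s0 MISS; vc=[]
#5 0xcb→b25/s1 MISS; vc=[13]
#6 0x63→b12/s0 MISS; vc=[13,24]
#7 0x6d→b13/s1 VC-HIT; vc=[25,24]
#8 0xcf→b25/s1 VC-HIT; vc=[13,24]
#9 0xc5→b24/s0 VC-HIT; vc=[13,12]
#10 0x66→b12/s0 VC-HIT; vc=[13,24]

VC = [13, 24]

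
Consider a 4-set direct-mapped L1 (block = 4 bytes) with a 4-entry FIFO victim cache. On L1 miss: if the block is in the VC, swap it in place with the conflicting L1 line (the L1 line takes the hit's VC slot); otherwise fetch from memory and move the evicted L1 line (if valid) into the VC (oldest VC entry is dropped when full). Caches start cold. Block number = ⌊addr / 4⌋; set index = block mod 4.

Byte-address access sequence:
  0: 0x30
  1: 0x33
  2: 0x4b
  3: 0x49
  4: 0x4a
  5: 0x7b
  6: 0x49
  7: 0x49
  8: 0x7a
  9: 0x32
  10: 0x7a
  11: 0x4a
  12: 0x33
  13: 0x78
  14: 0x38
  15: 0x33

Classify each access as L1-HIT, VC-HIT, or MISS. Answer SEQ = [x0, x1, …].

SEQ = [MISS, L1-HIT, MISS, L1-HIT, L1-HIT, MISS, VC-HIT, L1-HIT, VC-HIT, L1-HIT, L1-HIT, VC-HIT, L1-HIT, VC-HIT, MISS, L1-HIT]

0: 0x30 (blk 12, set 0) → MISS  vc=[]
1: 0x33 (blk 12, set 0) → L1-HIT  vc=[]
2: 0x4b (blk 18, set 2) → MISS  vc=[]
3: 0x49 (blk 18, set 2) → L1-HIT  vc=[]
4: 0x4a (blk 18, set 2) → L1-HIT  vc=[]
5: 0x7b (blk 30, set 2) → MISS  vc=[18]
6: 0x49 (blk 18, set 2) → VC-HIT  vc=[30]
7: 0x49 (blk 18, set 2) → L1-HIT  vc=[30]
8: 0x7a (blk 30, set 2) → VC-HIT  vc=[18]
9: 0x32 (blk 12, set 0) → L1-HIT  vc=[18]
10: 0x7a (blk 30, set 2) → L1-HIT  vc=[18]
11: 0x4a (blk 18, set 2) → VC-HIT  vc=[30]
12: 0x33 (blk 12, set 0) → L1-HIT  vc=[30]
13: 0x78 (blk 30, set 2) → VC-HIT  vc=[18]
14: 0x38 (blk 14, set 2) → MISS  vc=[18, 30]
15: 0x33 (blk 12, set 0) → L1-HIT  vc=[18, 30]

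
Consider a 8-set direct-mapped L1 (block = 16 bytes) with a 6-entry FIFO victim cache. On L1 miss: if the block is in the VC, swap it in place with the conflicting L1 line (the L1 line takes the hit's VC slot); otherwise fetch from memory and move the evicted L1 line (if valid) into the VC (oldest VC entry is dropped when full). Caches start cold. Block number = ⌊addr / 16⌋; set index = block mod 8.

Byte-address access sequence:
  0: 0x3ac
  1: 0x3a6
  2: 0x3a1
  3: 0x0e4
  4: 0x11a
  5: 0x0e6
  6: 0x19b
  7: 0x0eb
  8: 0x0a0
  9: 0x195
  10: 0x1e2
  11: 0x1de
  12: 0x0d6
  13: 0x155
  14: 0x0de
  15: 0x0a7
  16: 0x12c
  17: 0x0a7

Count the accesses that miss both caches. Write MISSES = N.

  [0] addr=0x3ac blk=58 s=2: MISS | VC []
  [1] addr=0x3a6 blk=58 s=2: L1-HIT | VC []
  [2] addr=0x3a1 blk=58 s=2: L1-HIT | VC []
  [3] addr=0xe4 blk=14 s=6: MISS | VC []
  [4] addr=0x11a blk=17 s=1: MISS | VC []
  [5] addr=0xe6 blk=14 s=6: L1-HIT | VC []
  [6] addr=0x19b blk=25 s=1: MISS | VC [17]
  [7] addr=0xeb blk=14 s=6: L1-HIT | VC [17]
  [8] addr=0xa0 blk=10 s=2: MISS | VC [17, 58]
  [9] addr=0x195 blk=25 s=1: L1-HIT | VC [17, 58]
  [10] addr=0x1e2 blk=30 s=6: MISS | VC [17, 58, 14]
  [11] addr=0x1de blk=29 s=5: MISS | VC [17, 58, 14]
  [12] addr=0xd6 blk=13 s=5: MISS | VC [17, 58, 14, 29]
  [13] addr=0x155 blk=21 s=5: MISS | VC [17, 58, 14, 29, 13]
  [14] addr=0xde blk=13 s=5: VC-HIT | VC [17, 58, 14, 29, 21]
  [15] addr=0xa7 blk=10 s=2: L1-HIT | VC [17, 58, 14, 29, 21]
  [16] addr=0x12c blk=18 s=2: MISS | VC [17, 58, 14, 29, 21, 10]
  [17] addr=0xa7 blk=10 s=2: VC-HIT | VC [17, 58, 14, 29, 21, 18]

MISSES = 10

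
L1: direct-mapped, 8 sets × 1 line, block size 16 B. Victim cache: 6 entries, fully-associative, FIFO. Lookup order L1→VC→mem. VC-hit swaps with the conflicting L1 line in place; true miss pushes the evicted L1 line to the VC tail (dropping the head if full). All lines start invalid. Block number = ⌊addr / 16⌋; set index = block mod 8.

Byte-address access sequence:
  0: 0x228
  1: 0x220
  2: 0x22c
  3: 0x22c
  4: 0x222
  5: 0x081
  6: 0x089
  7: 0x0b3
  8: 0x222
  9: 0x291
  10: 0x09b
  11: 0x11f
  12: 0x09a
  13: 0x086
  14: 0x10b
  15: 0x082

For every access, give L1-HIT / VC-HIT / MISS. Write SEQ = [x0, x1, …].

0: 0x228 (blk 34, set 2) → MISS  vc=[]
1: 0x220 (blk 34, set 2) → L1-HIT  vc=[]
2: 0x22c (blk 34, set 2) → L1-HIT  vc=[]
3: 0x22c (blk 34, set 2) → L1-HIT  vc=[]
4: 0x222 (blk 34, set 2) → L1-HIT  vc=[]
5: 0x81 (blk 8, set 0) → MISS  vc=[]
6: 0x89 (blk 8, set 0) → L1-HIT  vc=[]
7: 0xb3 (blk 11, set 3) → MISS  vc=[]
8: 0x222 (blk 34, set 2) → L1-HIT  vc=[]
9: 0x291 (blk 41, set 1) → MISS  vc=[]
10: 0x9b (blk 9, set 1) → MISS  vc=[41]
11: 0x11f (blk 17, set 1) → MISS  vc=[41, 9]
12: 0x9a (blk 9, set 1) → VC-HIT  vc=[41, 17]
13: 0x86 (blk 8, set 0) → L1-HIT  vc=[41, 17]
14: 0x10b (blk 16, set 0) → MISS  vc=[41, 17, 8]
15: 0x82 (blk 8, set 0) → VC-HIT  vc=[41, 17, 16]

SEQ = [MISS, L1-HIT, L1-HIT, L1-HIT, L1-HIT, MISS, L1-HIT, MISS, L1-HIT, MISS, MISS, MISS, VC-HIT, L1-HIT, MISS, VC-HIT]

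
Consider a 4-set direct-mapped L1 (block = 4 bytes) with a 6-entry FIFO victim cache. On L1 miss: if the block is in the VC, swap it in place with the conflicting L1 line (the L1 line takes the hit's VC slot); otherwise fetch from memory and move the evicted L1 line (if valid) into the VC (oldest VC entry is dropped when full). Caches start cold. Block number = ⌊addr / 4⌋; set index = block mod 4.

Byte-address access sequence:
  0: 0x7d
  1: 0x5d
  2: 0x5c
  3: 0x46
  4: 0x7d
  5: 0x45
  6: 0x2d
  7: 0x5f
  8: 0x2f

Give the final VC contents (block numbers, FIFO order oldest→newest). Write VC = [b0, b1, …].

VC = [23, 31]

#0 0x7d→b31/s3 MISS; vc=[]
#1 0x5d→b23/s3 MISS; vc=[31]
#2 0x5c→b23/s3 L1-HIT; vc=[31]
#3 0x46→b17/s1 MISS; vc=[31]
#4 0x7d→b31/s3 VC-HIT; vc=[23]
#5 0x45→b17/s1 L1-HIT; vc=[23]
#6 0x2d→b11/s3 MISS; vc=[23,31]
#7 0x5f→b23/s3 VC-HIT; vc=[11,31]
#8 0x2f→b11/s3 VC-HIT; vc=[23,31]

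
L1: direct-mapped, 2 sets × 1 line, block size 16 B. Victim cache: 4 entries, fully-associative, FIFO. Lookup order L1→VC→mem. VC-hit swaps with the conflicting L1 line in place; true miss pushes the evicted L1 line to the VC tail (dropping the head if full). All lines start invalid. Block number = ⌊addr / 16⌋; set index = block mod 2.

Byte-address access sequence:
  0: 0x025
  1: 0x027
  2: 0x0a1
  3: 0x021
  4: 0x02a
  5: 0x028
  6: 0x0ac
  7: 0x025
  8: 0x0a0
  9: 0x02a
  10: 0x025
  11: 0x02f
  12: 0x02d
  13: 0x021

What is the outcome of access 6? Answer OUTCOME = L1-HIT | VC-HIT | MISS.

0: 0x25 (blk 2, set 0) → MISS  vc=[]
1: 0x27 (blk 2, set 0) → L1-HIT  vc=[]
2: 0xa1 (blk 10, set 0) → MISS  vc=[2]
3: 0x21 (blk 2, set 0) → VC-HIT  vc=[10]
4: 0x2a (blk 2, set 0) → L1-HIT  vc=[10]
5: 0x28 (blk 2, set 0) → L1-HIT  vc=[10]
6: 0xac (blk 10, set 0) → VC-HIT  vc=[2]
7: 0x25 (blk 2, set 0) → VC-HIT  vc=[10]
8: 0xa0 (blk 10, set 0) → VC-HIT  vc=[2]
9: 0x2a (blk 2, set 0) → VC-HIT  vc=[10]
10: 0x25 (blk 2, set 0) → L1-HIT  vc=[10]
11: 0x2f (blk 2, set 0) → L1-HIT  vc=[10]
12: 0x2d (blk 2, set 0) → L1-HIT  vc=[10]
13: 0x21 (blk 2, set 0) → L1-HIT  vc=[10]

OUTCOME = VC-HIT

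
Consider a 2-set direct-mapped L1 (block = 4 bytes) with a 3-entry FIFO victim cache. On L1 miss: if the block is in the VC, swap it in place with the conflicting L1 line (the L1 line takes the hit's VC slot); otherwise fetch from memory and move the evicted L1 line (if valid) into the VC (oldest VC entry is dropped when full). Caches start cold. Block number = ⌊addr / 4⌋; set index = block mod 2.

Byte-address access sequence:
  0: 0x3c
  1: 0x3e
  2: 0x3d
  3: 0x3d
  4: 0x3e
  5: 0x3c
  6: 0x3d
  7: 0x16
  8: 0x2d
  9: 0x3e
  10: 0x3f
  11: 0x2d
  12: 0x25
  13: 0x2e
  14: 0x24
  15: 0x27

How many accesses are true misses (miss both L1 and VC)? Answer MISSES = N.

MISSES = 4

#0 0x3c→b15/s1 MISS; vc=[]
#1 0x3e→b15/s1 L1-HIT; vc=[]
#2 0x3d→b15/s1 L1-HIT; vc=[]
#3 0x3d→b15/s1 L1-HIT; vc=[]
#4 0x3e→b15/s1 L1-HIT; vc=[]
#5 0x3c→b15/s1 L1-HIT; vc=[]
#6 0x3d→b15/s1 L1-HIT; vc=[]
#7 0x16→b5/s1 MISS; vc=[15]
#8 0x2d→b11/s1 MISS; vc=[15,5]
#9 0x3e→b15/s1 VC-HIT; vc=[11,5]
#10 0x3f→b15/s1 L1-HIT; vc=[11,5]
#11 0x2d→b11/s1 VC-HIT; vc=[15,5]
#12 0x25→b9/s1 MISS; vc=[15,5,11]
#13 0x2e→b11/s1 VC-HIT; vc=[15,5,9]
#14 0x24→b9/s1 VC-HIT; vc=[15,5,11]
#15 0x27→b9/s1 L1-HIT; vc=[15,5,11]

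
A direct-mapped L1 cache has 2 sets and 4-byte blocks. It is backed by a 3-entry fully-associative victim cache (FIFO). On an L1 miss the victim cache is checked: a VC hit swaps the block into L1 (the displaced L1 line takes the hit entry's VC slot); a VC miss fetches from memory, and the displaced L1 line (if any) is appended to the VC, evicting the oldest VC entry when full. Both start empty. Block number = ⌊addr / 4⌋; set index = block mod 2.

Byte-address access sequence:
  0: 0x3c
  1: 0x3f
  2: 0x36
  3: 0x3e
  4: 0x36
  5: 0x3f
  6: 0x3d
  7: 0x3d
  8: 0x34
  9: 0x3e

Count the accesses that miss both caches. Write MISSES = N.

  [0] addr=0x3c blk=15 s=1: MISS | VC []
  [1] addr=0x3f blk=15 s=1: L1-HIT | VC []
  [2] addr=0x36 blk=13 s=1: MISS | VC [15]
  [3] addr=0x3e blk=15 s=1: VC-HIT | VC [13]
  [4] addr=0x36 blk=13 s=1: VC-HIT | VC [15]
  [5] addr=0x3f blk=15 s=1: VC-HIT | VC [13]
  [6] addr=0x3d blk=15 s=1: L1-HIT | VC [13]
  [7] addr=0x3d blk=15 s=1: L1-HIT | VC [13]
  [8] addr=0x34 blk=13 s=1: VC-HIT | VC [15]
  [9] addr=0x3e blk=15 s=1: VC-HIT | VC [13]

MISSES = 2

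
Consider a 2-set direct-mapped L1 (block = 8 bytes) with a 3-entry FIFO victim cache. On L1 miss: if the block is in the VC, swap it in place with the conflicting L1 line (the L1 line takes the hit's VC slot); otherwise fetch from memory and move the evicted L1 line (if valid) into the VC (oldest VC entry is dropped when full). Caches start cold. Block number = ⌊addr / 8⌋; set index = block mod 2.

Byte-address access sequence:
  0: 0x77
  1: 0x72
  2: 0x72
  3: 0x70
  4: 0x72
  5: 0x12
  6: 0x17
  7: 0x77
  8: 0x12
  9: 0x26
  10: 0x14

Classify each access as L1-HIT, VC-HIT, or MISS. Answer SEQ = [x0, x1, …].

#0 0x77→b14/s0 MISS; vc=[]
#1 0x72→b14/s0 L1-HIT; vc=[]
#2 0x72→b14/s0 L1-HIT; vc=[]
#3 0x70→b14/s0 L1-HIT; vc=[]
#4 0x72→b14/s0 L1-HIT; vc=[]
#5 0x12→b2/s0 MISS; vc=[14]
#6 0x17→b2/s0 L1-HIT; vc=[14]
#7 0x77→b14/s0 VC-HIT; vc=[2]
#8 0x12→b2/s0 VC-HIT; vc=[14]
#9 0x26→b4/s0 MISS; vc=[14,2]
#10 0x14→b2/s0 VC-HIT; vc=[14,4]

SEQ = [MISS, L1-HIT, L1-HIT, L1-HIT, L1-HIT, MISS, L1-HIT, VC-HIT, VC-HIT, MISS, VC-HIT]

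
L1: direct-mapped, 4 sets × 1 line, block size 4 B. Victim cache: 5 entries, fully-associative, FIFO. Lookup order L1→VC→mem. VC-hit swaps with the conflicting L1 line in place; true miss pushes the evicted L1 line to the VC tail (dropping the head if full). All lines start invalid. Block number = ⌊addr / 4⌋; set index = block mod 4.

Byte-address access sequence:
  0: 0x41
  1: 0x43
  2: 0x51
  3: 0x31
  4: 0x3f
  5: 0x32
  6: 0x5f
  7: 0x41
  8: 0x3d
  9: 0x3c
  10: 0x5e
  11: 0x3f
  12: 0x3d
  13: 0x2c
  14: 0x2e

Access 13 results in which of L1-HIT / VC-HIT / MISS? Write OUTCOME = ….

  [0] addr=0x41 blk=16 s=0: MISS | VC []
  [1] addr=0x43 blk=16 s=0: L1-HIT | VC []
  [2] addr=0x51 blk=20 s=0: MISS | VC [16]
  [3] addr=0x31 blk=12 s=0: MISS | VC [16, 20]
  [4] addr=0x3f blk=15 s=3: MISS | VC [16, 20]
  [5] addr=0x32 blk=12 s=0: L1-HIT | VC [16, 20]
  [6] addr=0x5f blk=23 s=3: MISS | VC [16, 20, 15]
  [7] addr=0x41 blk=16 s=0: VC-HIT | VC [12, 20, 15]
  [8] addr=0x3d blk=15 s=3: VC-HIT | VC [12, 20, 23]
  [9] addr=0x3c blk=15 s=3: L1-HIT | VC [12, 20, 23]
  [10] addr=0x5e blk=23 s=3: VC-HIT | VC [12, 20, 15]
  [11] addr=0x3f blk=15 s=3: VC-HIT | VC [12, 20, 23]
  [12] addr=0x3d blk=15 s=3: L1-HIT | VC [12, 20, 23]
  [13] addr=0x2c blk=11 s=3: MISS | VC [12, 20, 23, 15]
  [14] addr=0x2e blk=11 s=3: L1-HIT | VC [12, 20, 23, 15]

OUTCOME = MISS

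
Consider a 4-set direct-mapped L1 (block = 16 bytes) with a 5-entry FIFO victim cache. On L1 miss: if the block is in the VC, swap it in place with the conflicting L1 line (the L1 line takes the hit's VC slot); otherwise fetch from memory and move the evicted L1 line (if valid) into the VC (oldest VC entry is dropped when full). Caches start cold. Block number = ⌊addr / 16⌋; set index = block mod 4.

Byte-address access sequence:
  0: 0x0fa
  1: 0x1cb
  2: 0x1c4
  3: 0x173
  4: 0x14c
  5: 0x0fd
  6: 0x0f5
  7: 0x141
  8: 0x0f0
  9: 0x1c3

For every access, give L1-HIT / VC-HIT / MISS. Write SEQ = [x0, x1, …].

SEQ = [MISS, MISS, L1-HIT, MISS, MISS, VC-HIT, L1-HIT, L1-HIT, L1-HIT, VC-HIT]

0: 0xfa (blk 15, set 3) → MISS  vc=[]
1: 0x1cb (blk 28, set 0) → MISS  vc=[]
2: 0x1c4 (blk 28, set 0) → L1-HIT  vc=[]
3: 0x173 (blk 23, set 3) → MISS  vc=[15]
4: 0x14c (blk 20, set 0) → MISS  vc=[15, 28]
5: 0xfd (blk 15, set 3) → VC-HIT  vc=[23, 28]
6: 0xf5 (blk 15, set 3) → L1-HIT  vc=[23, 28]
7: 0x141 (blk 20, set 0) → L1-HIT  vc=[23, 28]
8: 0xf0 (blk 15, set 3) → L1-HIT  vc=[23, 28]
9: 0x1c3 (blk 28, set 0) → VC-HIT  vc=[23, 20]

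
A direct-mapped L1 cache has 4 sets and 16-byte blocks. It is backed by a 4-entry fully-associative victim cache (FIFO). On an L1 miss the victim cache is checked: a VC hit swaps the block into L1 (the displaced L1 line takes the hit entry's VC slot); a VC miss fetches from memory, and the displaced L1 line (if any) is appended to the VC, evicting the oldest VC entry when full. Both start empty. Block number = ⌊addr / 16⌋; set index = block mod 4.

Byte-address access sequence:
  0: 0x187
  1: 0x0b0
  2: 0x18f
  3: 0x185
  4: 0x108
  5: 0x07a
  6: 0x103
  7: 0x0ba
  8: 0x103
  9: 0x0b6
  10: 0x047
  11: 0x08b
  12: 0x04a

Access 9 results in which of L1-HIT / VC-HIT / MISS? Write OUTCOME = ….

OUTCOME = L1-HIT

0: 0x187 (blk 24, set 0) → MISS  vc=[]
1: 0xb0 (blk 11, set 3) → MISS  vc=[]
2: 0x18f (blk 24, set 0) → L1-HIT  vc=[]
3: 0x185 (blk 24, set 0) → L1-HIT  vc=[]
4: 0x108 (blk 16, set 0) → MISS  vc=[24]
5: 0x7a (blk 7, set 3) → MISS  vc=[24, 11]
6: 0x103 (blk 16, set 0) → L1-HIT  vc=[24, 11]
7: 0xba (blk 11, set 3) → VC-HIT  vc=[24, 7]
8: 0x103 (blk 16, set 0) → L1-HIT  vc=[24, 7]
9: 0xb6 (blk 11, set 3) → L1-HIT  vc=[24, 7]
10: 0x47 (blk 4, set 0) → MISS  vc=[24, 7, 16]
11: 0x8b (blk 8, set 0) → MISS  vc=[24, 7, 16, 4]
12: 0x4a (blk 4, set 0) → VC-HIT  vc=[24, 7, 16, 8]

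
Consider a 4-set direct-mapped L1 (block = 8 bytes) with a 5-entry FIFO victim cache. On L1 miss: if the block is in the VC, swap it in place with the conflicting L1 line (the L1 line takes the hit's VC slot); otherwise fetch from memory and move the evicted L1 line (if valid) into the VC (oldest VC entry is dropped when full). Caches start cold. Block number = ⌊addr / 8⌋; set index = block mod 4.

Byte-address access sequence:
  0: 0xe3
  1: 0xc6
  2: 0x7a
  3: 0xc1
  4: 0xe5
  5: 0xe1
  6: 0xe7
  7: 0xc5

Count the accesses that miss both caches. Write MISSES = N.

MISSES = 3

0: 0xe3 (blk 28, set 0) → MISS  vc=[]
1: 0xc6 (blk 24, set 0) → MISS  vc=[28]
2: 0x7a (blk 15, set 3) → MISS  vc=[28]
3: 0xc1 (blk 24, set 0) → L1-HIT  vc=[28]
4: 0xe5 (blk 28, set 0) → VC-HIT  vc=[24]
5: 0xe1 (blk 28, set 0) → L1-HIT  vc=[24]
6: 0xe7 (blk 28, set 0) → L1-HIT  vc=[24]
7: 0xc5 (blk 24, set 0) → VC-HIT  vc=[28]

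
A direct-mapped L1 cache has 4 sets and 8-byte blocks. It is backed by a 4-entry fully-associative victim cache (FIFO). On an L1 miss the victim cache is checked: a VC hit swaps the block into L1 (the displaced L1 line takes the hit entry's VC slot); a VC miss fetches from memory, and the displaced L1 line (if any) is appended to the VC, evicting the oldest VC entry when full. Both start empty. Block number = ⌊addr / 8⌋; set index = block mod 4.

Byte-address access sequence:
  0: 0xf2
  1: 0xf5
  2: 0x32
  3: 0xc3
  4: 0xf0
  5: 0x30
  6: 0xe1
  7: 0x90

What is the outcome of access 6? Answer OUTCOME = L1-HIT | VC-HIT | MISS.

  [0] addr=0xf2 blk=30 s=2: MISS | VC []
  [1] addr=0xf5 blk=30 s=2: L1-HIT | VC []
  [2] addr=0x32 blk=6 s=2: MISS | VC [30]
  [3] addr=0xc3 blk=24 s=0: MISS | VC [30]
  [4] addr=0xf0 blk=30 s=2: VC-HIT | VC [6]
  [5] addr=0x30 blk=6 s=2: VC-HIT | VC [30]
  [6] addr=0xe1 blk=28 s=0: MISS | VC [30, 24]
  [7] addr=0x90 blk=18 s=2: MISS | VC [30, 24, 6]

OUTCOME = MISS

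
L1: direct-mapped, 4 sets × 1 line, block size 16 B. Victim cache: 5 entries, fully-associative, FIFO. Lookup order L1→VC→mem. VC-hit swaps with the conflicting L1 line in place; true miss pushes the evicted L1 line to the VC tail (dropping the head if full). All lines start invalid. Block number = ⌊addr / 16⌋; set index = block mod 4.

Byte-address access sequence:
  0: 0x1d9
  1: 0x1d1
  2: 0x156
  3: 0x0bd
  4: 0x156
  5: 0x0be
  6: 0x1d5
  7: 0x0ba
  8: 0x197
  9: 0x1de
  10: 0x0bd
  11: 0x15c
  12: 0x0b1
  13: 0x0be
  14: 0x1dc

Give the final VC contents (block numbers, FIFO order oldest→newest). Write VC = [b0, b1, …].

0: 0x1d9 (blk 29, set 1) → MISS  vc=[]
1: 0x1d1 (blk 29, set 1) → L1-HIT  vc=[]
2: 0x156 (blk 21, set 1) → MISS  vc=[29]
3: 0xbd (blk 11, set 3) → MISS  vc=[29]
4: 0x156 (blk 21, set 1) → L1-HIT  vc=[29]
5: 0xbe (blk 11, set 3) → L1-HIT  vc=[29]
6: 0x1d5 (blk 29, set 1) → VC-HIT  vc=[21]
7: 0xba (blk 11, set 3) → L1-HIT  vc=[21]
8: 0x197 (blk 25, set 1) → MISS  vc=[21, 29]
9: 0x1de (blk 29, set 1) → VC-HIT  vc=[21, 25]
10: 0xbd (blk 11, set 3) → L1-HIT  vc=[21, 25]
11: 0x15c (blk 21, set 1) → VC-HIT  vc=[29, 25]
12: 0xb1 (blk 11, set 3) → L1-HIT  vc=[29, 25]
13: 0xbe (blk 11, set 3) → L1-HIT  vc=[29, 25]
14: 0x1dc (blk 29, set 1) → VC-HIT  vc=[21, 25]

VC = [21, 25]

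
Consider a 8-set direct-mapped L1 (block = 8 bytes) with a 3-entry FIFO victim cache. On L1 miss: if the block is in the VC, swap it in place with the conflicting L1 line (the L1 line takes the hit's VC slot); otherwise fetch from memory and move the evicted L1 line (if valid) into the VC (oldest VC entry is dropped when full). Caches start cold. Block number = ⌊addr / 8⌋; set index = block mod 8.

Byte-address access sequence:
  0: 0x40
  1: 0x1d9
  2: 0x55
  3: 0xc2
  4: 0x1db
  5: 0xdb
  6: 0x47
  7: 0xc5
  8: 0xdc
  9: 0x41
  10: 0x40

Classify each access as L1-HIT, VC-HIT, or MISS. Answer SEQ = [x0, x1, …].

#0 0x40→b8/s0 MISS; vc=[]
#1 0x1d9→b59/s3 MISS; vc=[]
#2 0x55→b10/s2 MISS; vc=[]
#3 0xc2→b24/s0 MISS; vc=[8]
#4 0x1db→b59/s3 L1-HIT; vc=[8]
#5 0xdb→b27/s3 MISS; vc=[8,59]
#6 0x47→b8/s0 VC-HIT; vc=[24,59]
#7 0xc5→b24/s0 VC-HIT; vc=[8,59]
#8 0xdc→b27/s3 L1-HIT; vc=[8,59]
#9 0x41→b8/s0 VC-HIT; vc=[24,59]
#10 0x40→b8/s0 L1-HIT; vc=[24,59]

SEQ = [MISS, MISS, MISS, MISS, L1-HIT, MISS, VC-HIT, VC-HIT, L1-HIT, VC-HIT, L1-HIT]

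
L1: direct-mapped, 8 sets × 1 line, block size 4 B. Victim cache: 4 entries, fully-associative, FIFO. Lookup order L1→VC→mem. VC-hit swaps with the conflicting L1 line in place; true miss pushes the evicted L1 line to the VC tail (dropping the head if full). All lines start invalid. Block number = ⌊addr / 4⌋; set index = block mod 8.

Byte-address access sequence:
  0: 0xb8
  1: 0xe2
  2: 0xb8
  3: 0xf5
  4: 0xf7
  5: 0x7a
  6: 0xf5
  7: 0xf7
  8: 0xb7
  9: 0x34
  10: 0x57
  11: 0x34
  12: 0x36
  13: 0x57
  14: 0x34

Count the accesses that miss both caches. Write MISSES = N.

MISSES = 7

  [0] addr=0xb8 blk=46 s=6: MISS | VC []
  [1] addr=0xe2 blk=56 s=0: MISS | VC []
  [2] addr=0xb8 blk=46 s=6: L1-HIT | VC []
  [3] addr=0xf5 blk=61 s=5: MISS | VC []
  [4] addr=0xf7 blk=61 s=5: L1-HIT | VC []
  [5] addr=0x7a blk=30 s=6: MISS | VC [46]
  [6] addr=0xf5 blk=61 s=5: L1-HIT | VC [46]
  [7] addr=0xf7 blk=61 s=5: L1-HIT | VC [46]
  [8] addr=0xb7 blk=45 s=5: MISS | VC [46, 61]
  [9] addr=0x34 blk=13 s=5: MISS | VC [46, 61, 45]
  [10] addr=0x57 blk=21 s=5: MISS | VC [46, 61, 45, 13]
  [11] addr=0x34 blk=13 s=5: VC-HIT | VC [46, 61, 45, 21]
  [12] addr=0x36 blk=13 s=5: L1-HIT | VC [46, 61, 45, 21]
  [13] addr=0x57 blk=21 s=5: VC-HIT | VC [46, 61, 45, 13]
  [14] addr=0x34 blk=13 s=5: VC-HIT | VC [46, 61, 45, 21]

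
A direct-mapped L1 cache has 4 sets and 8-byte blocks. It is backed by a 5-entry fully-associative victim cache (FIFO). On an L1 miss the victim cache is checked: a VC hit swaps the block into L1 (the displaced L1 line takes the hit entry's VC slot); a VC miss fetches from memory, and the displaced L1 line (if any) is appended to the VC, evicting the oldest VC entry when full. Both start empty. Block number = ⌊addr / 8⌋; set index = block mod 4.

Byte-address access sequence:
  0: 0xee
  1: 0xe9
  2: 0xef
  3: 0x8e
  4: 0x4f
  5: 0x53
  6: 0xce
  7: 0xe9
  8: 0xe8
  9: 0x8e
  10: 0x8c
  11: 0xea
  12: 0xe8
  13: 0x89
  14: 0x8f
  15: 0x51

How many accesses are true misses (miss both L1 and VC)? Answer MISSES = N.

MISSES = 5

#0 0xee→b29/s1 MISS; vc=[]
#1 0xe9→b29/s1 L1-HIT; vc=[]
#2 0xef→b29/s1 L1-HIT; vc=[]
#3 0x8e→b17/s1 MISS; vc=[29]
#4 0x4f→b9/s1 MISS; vc=[29,17]
#5 0x53→b10/s2 MISS; vc=[29,17]
#6 0xce→b25/s1 MISS; vc=[29,17,9]
#7 0xe9→b29/s1 VC-HIT; vc=[25,17,9]
#8 0xe8→b29/s1 L1-HIT; vc=[25,17,9]
#9 0x8e→b17/s1 VC-HIT; vc=[25,29,9]
#10 0x8c→b17/s1 L1-HIT; vc=[25,29,9]
#11 0xea→b29/s1 VC-HIT; vc=[25,17,9]
#12 0xe8→b29/s1 L1-HIT; vc=[25,17,9]
#13 0x89→b17/s1 VC-HIT; vc=[25,29,9]
#14 0x8f→b17/s1 L1-HIT; vc=[25,29,9]
#15 0x51→b10/s2 L1-HIT; vc=[25,29,9]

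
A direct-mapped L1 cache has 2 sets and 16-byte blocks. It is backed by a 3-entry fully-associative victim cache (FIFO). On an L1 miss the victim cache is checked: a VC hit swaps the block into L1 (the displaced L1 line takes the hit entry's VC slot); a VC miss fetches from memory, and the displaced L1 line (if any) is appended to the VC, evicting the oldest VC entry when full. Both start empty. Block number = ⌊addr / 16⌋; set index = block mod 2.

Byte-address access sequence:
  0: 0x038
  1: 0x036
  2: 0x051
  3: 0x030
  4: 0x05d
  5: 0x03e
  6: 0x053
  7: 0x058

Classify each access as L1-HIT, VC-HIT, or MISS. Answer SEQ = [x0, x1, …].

SEQ = [MISS, L1-HIT, MISS, VC-HIT, VC-HIT, VC-HIT, VC-HIT, L1-HIT]

#0 0x38→b3/s1 MISS; vc=[]
#1 0x36→b3/s1 L1-HIT; vc=[]
#2 0x51→b5/s1 MISS; vc=[3]
#3 0x30→b3/s1 VC-HIT; vc=[5]
#4 0x5d→b5/s1 VC-HIT; vc=[3]
#5 0x3e→b3/s1 VC-HIT; vc=[5]
#6 0x53→b5/s1 VC-HIT; vc=[3]
#7 0x58→b5/s1 L1-HIT; vc=[3]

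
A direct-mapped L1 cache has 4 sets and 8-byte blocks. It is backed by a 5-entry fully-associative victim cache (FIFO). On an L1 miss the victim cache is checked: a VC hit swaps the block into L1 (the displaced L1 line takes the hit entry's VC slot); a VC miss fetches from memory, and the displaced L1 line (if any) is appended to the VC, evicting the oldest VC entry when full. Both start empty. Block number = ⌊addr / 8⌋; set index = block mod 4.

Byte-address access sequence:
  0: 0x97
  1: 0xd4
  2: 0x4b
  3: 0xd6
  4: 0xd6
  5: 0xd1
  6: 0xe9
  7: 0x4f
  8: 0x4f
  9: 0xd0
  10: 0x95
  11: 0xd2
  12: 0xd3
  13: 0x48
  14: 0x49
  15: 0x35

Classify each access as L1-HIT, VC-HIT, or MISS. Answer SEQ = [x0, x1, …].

SEQ = [MISS, MISS, MISS, L1-HIT, L1-HIT, L1-HIT, MISS, VC-HIT, L1-HIT, L1-HIT, VC-HIT, VC-HIT, L1-HIT, L1-HIT, L1-HIT, MISS]

0: 0x97 (blk 18, set 2) → MISS  vc=[]
1: 0xd4 (blk 26, set 2) → MISS  vc=[18]
2: 0x4b (blk 9, set 1) → MISS  vc=[18]
3: 0xd6 (blk 26, set 2) → L1-HIT  vc=[18]
4: 0xd6 (blk 26, set 2) → L1-HIT  vc=[18]
5: 0xd1 (blk 26, set 2) → L1-HIT  vc=[18]
6: 0xe9 (blk 29, set 1) → MISS  vc=[18, 9]
7: 0x4f (blk 9, set 1) → VC-HIT  vc=[18, 29]
8: 0x4f (blk 9, set 1) → L1-HIT  vc=[18, 29]
9: 0xd0 (blk 26, set 2) → L1-HIT  vc=[18, 29]
10: 0x95 (blk 18, set 2) → VC-HIT  vc=[26, 29]
11: 0xd2 (blk 26, set 2) → VC-HIT  vc=[18, 29]
12: 0xd3 (blk 26, set 2) → L1-HIT  vc=[18, 29]
13: 0x48 (blk 9, set 1) → L1-HIT  vc=[18, 29]
14: 0x49 (blk 9, set 1) → L1-HIT  vc=[18, 29]
15: 0x35 (blk 6, set 2) → MISS  vc=[18, 29, 26]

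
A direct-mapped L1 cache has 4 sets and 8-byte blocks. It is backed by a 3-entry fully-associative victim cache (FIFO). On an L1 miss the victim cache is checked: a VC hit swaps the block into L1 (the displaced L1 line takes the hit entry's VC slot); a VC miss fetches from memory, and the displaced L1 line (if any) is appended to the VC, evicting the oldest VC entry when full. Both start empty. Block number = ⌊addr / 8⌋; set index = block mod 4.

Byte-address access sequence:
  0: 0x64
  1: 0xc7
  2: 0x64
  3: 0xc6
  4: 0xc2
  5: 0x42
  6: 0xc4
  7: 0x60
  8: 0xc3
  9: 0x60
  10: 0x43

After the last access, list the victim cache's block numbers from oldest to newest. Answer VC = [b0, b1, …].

VC = [24, 12]

0: 0x64 (blk 12, set 0) → MISS  vc=[]
1: 0xc7 (blk 24, set 0) → MISS  vc=[12]
2: 0x64 (blk 12, set 0) → VC-HIT  vc=[24]
3: 0xc6 (blk 24, set 0) → VC-HIT  vc=[12]
4: 0xc2 (blk 24, set 0) → L1-HIT  vc=[12]
5: 0x42 (blk 8, set 0) → MISS  vc=[12, 24]
6: 0xc4 (blk 24, set 0) → VC-HIT  vc=[12, 8]
7: 0x60 (blk 12, set 0) → VC-HIT  vc=[24, 8]
8: 0xc3 (blk 24, set 0) → VC-HIT  vc=[12, 8]
9: 0x60 (blk 12, set 0) → VC-HIT  vc=[24, 8]
10: 0x43 (blk 8, set 0) → VC-HIT  vc=[24, 12]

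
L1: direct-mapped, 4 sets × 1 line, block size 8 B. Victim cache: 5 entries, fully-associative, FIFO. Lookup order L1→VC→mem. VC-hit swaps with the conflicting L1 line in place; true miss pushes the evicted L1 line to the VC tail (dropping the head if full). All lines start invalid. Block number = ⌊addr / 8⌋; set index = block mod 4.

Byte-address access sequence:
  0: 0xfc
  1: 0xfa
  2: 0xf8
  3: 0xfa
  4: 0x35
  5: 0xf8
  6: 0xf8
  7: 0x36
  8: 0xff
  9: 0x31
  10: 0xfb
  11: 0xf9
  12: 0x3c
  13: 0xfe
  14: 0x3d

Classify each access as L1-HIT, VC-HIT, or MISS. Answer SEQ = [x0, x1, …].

SEQ = [MISS, L1-HIT, L1-HIT, L1-HIT, MISS, L1-HIT, L1-HIT, L1-HIT, L1-HIT, L1-HIT, L1-HIT, L1-HIT, MISS, VC-HIT, VC-HIT]

  [0] addr=0xfc blk=31 s=3: MISS | VC []
  [1] addr=0xfa blk=31 s=3: L1-HIT | VC []
  [2] addr=0xf8 blk=31 s=3: L1-HIT | VC []
  [3] addr=0xfa blk=31 s=3: L1-HIT | VC []
  [4] addr=0x35 blk=6 s=2: MISS | VC []
  [5] addr=0xf8 blk=31 s=3: L1-HIT | VC []
  [6] addr=0xf8 blk=31 s=3: L1-HIT | VC []
  [7] addr=0x36 blk=6 s=2: L1-HIT | VC []
  [8] addr=0xff blk=31 s=3: L1-HIT | VC []
  [9] addr=0x31 blk=6 s=2: L1-HIT | VC []
  [10] addr=0xfb blk=31 s=3: L1-HIT | VC []
  [11] addr=0xf9 blk=31 s=3: L1-HIT | VC []
  [12] addr=0x3c blk=7 s=3: MISS | VC [31]
  [13] addr=0xfe blk=31 s=3: VC-HIT | VC [7]
  [14] addr=0x3d blk=7 s=3: VC-HIT | VC [31]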